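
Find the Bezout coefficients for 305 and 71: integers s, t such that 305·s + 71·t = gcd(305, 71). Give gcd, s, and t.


Euclidean algorithm on (305, 71) — divide until remainder is 0:
  305 = 4 · 71 + 21
  71 = 3 · 21 + 8
  21 = 2 · 8 + 5
  8 = 1 · 5 + 3
  5 = 1 · 3 + 2
  3 = 1 · 2 + 1
  2 = 2 · 1 + 0
gcd(305, 71) = 1.
Track Bezout coefficients alongside the remainders: start with r₀ = 305 = a·1 + b·0 (s = 1, t = 0) and r₁ = 71 = a·0 + b·1 (s = 0, t = 1); each new remainder r_{k+1} = r_{k-1} − q_k·r_k inherits s_{k+1} = s_{k-1} − q_k·s_k, t_{k+1} = t_{k-1} − q_k·t_k, so r_k = a·s_k + b·t_k at every step:
  q = 4: r = 21, s = 1 − 4·0 = 1, t = 0 − 4·1 = -4  (check: 305·1 + 71·(-4) = 21)
  q = 3: r = 8, s = 0 − 3·1 = -3, t = 1 − 3·(-4) = 13  (check: 305·(-3) + 71·13 = 8)
  q = 2: r = 5, s = 1 − 2·(-3) = 7, t = -4 − 2·13 = -30  (check: 305·7 + 71·(-30) = 5)
  q = 1: r = 3, s = -3 − 1·7 = -10, t = 13 − 1·(-30) = 43  (check: 305·(-10) + 71·43 = 3)
  q = 1: r = 2, s = 7 − 1·(-10) = 17, t = -30 − 1·43 = -73  (check: 305·17 + 71·(-73) = 2)
  q = 1: r = 1, s = -10 − 1·17 = -27, t = 43 − 1·(-73) = 116  (check: 305·(-27) + 71·116 = 1)
The row with r = 1 (the gcd) gives the Bezout coefficients s = -27, t = 116.
Result: 305 · (-27) + 71 · (116) = 1.

gcd(305, 71) = 1; s = -27, t = 116 (check: 305·(-27) + 71·116 = 1).


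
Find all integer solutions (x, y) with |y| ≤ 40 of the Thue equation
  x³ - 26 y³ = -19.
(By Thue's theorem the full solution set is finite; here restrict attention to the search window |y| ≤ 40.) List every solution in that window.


The equation is x³ - 26y³ = -19. For fixed y, x³ = 26·y³ − 19, so a solution requires the RHS to be a perfect cube.
Strategy: iterate y from -40 to 40, compute RHS = 26·y³ − 19, and check whether it is a (positive or negative) perfect cube.
Check small values of y:
  y = 0: RHS = -19 is not a perfect cube.
  y = 1: RHS = 7 is not a perfect cube.
  y = -1: RHS = -45 is not a perfect cube.
  y = 2: RHS = 189 is not a perfect cube.
  y = -2: RHS = -227 is not a perfect cube.
  y = 3: RHS = 683 is not a perfect cube.
  y = -3: RHS = -721 is not a perfect cube.
Continuing the search up to |y| = 40 finds no solutions either.
No (x, y) in the scanned range satisfies the equation.

No integer solutions with |y| ≤ 40.


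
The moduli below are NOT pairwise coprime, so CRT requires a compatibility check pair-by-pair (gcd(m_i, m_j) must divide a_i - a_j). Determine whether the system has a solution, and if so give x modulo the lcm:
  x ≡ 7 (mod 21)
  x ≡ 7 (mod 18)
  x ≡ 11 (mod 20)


Moduli 21, 18, 20 are not pairwise coprime, so CRT works modulo lcm(m_i) when all pairwise compatibility conditions hold.
Pairwise compatibility: gcd(m_i, m_j) must divide a_i - a_j for every pair.
Merge one congruence at a time:
  Start: x ≡ 7 (mod 21).
  Combine with x ≡ 7 (mod 18): gcd(21, 18) = 3; 7 - 7 = 0, which IS divisible by 3, so compatible.
    Write x = 7 + 21·t and substitute into x ≡ 7 (mod 18): 21·t ≡ 7 − 7 = 0 (mod 18).
    Divide the congruence (and modulus) by g = 3: 7·t ≡ 0 (mod 6).
    Reduce coefficients mod 6: 1·t ≡ 0 (mod 6).
    So t ≡ 0 (mod 6).
    Then x = 7 + 21·0 = 7, valid modulo lcm(21, 18) = 126: x ≡ 7 (mod 126).
  Combine with x ≡ 11 (mod 20): gcd(126, 20) = 2; 11 - 7 = 4, which IS divisible by 2, so compatible.
    Write x = 7 + 126·t and substitute into x ≡ 11 (mod 20): 126·t ≡ 11 − 7 = 4 (mod 20).
    Divide the congruence (and modulus) by g = 2: 63·t ≡ 2 (mod 10).
    Reduce coefficients mod 10: 3·t ≡ 2 (mod 10).
    The inverse of 3 mod 10 is 7 (since 3·7 = 21 = 2·10 + 1), so t ≡ 7·2 = 14 ≡ 4 (mod 10).
    Then x = 7 + 126·4 = 511, valid modulo lcm(126, 20) = 1260: x ≡ 511 (mod 1260).
Verify: 511 mod 21 = 7, 511 mod 18 = 7, 511 mod 20 = 11.

x ≡ 511 (mod 1260).


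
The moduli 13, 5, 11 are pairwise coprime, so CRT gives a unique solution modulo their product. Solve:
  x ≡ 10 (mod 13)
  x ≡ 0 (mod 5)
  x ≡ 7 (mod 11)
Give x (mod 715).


Moduli 13, 5, 11 are pairwise coprime; by CRT there is a unique solution modulo M = 13 · 5 · 11 = 715.
Solve pairwise, accumulating the modulus:
  Start with x ≡ 10 (mod 13).
  Combine with x ≡ 0 (mod 5): since gcd(13, 5) = 1, we get a unique residue mod 65.
    Write x = 10 + 13·t and substitute into x ≡ 0 (mod 5): 13·t ≡ 0 − 10 = -10 (mod 5).
    Reduce coefficients mod 5: 3·t ≡ 0 (mod 5).
    The inverse of 3 mod 5 is 2 (since 3·2 = 6 = 1·5 + 1), so t ≡ 2·0 = 0 ≡ 0 (mod 5).
    Then x = 10 + 13·0 = 10, valid modulo lcm(13, 5) = 65: x ≡ 10 (mod 65).
  Combine with x ≡ 7 (mod 11): since gcd(65, 11) = 1, we get a unique residue mod 715.
    Write x = 10 + 65·t and substitute into x ≡ 7 (mod 11): 65·t ≡ 7 − 10 = -3 (mod 11).
    Reduce coefficients mod 11: 10·t ≡ 8 (mod 11).
    The inverse of 10 mod 11 is 10 (since 10·10 = 100 = 9·11 + 1), so t ≡ 10·8 = 80 ≡ 3 (mod 11).
    Then x = 10 + 65·3 = 205, valid modulo lcm(65, 11) = 715: x ≡ 205 (mod 715).
Verify: 205 mod 13 = 10 ✓, 205 mod 5 = 0 ✓, 205 mod 11 = 7 ✓.

x ≡ 205 (mod 715).


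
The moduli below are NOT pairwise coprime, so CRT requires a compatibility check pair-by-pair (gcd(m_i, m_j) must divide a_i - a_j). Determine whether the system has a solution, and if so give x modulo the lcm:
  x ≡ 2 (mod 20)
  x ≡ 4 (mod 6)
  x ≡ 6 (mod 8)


Moduli 20, 6, 8 are not pairwise coprime, so CRT works modulo lcm(m_i) when all pairwise compatibility conditions hold.
Pairwise compatibility: gcd(m_i, m_j) must divide a_i - a_j for every pair.
Merge one congruence at a time:
  Start: x ≡ 2 (mod 20).
  Combine with x ≡ 4 (mod 6): gcd(20, 6) = 2; 4 - 2 = 2, which IS divisible by 2, so compatible.
    Write x = 2 + 20·t and substitute into x ≡ 4 (mod 6): 20·t ≡ 4 − 2 = 2 (mod 6).
    Divide the congruence (and modulus) by g = 2: 10·t ≡ 1 (mod 3).
    Reduce coefficients mod 3: 1·t ≡ 1 (mod 3).
    So t ≡ 1 (mod 3).
    Then x = 2 + 20·1 = 22, valid modulo lcm(20, 6) = 60: x ≡ 22 (mod 60).
  Combine with x ≡ 6 (mod 8): gcd(60, 8) = 4; 6 - 22 = -16, which IS divisible by 4, so compatible.
    Write x = 22 + 60·t and substitute into x ≡ 6 (mod 8): 60·t ≡ 6 − 22 = -16 (mod 8).
    Divide the congruence (and modulus) by g = 4: 15·t ≡ -4 (mod 2).
    Reduce coefficients mod 2: 1·t ≡ 0 (mod 2).
    So t ≡ 0 (mod 2).
    Then x = 22 + 60·0 = 22, valid modulo lcm(60, 8) = 120: x ≡ 22 (mod 120).
Verify: 22 mod 20 = 2, 22 mod 6 = 4, 22 mod 8 = 6.

x ≡ 22 (mod 120).


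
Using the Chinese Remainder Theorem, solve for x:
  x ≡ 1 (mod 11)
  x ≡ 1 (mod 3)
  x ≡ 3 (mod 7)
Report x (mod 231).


Moduli 11, 3, 7 are pairwise coprime; by CRT there is a unique solution modulo M = 11 · 3 · 7 = 231.
Solve pairwise, accumulating the modulus:
  Start with x ≡ 1 (mod 11).
  Combine with x ≡ 1 (mod 3): since gcd(11, 3) = 1, we get a unique residue mod 33.
    Write x = 1 + 11·t and substitute into x ≡ 1 (mod 3): 11·t ≡ 1 − 1 = 0 (mod 3).
    Reduce coefficients mod 3: 2·t ≡ 0 (mod 3).
    The inverse of 2 mod 3 is 2 (since 2·2 = 4 = 1·3 + 1), so t ≡ 2·0 = 0 ≡ 0 (mod 3).
    Then x = 1 + 11·0 = 1, valid modulo lcm(11, 3) = 33: x ≡ 1 (mod 33).
  Combine with x ≡ 3 (mod 7): since gcd(33, 7) = 1, we get a unique residue mod 231.
    Write x = 1 + 33·t and substitute into x ≡ 3 (mod 7): 33·t ≡ 3 − 1 = 2 (mod 7).
    Reduce coefficients mod 7: 5·t ≡ 2 (mod 7).
    The inverse of 5 mod 7 is 3 (since 5·3 = 15 = 2·7 + 1), so t ≡ 3·2 = 6 ≡ 6 (mod 7).
    Then x = 1 + 33·6 = 199, valid modulo lcm(33, 7) = 231: x ≡ 199 (mod 231).
Verify: 199 mod 11 = 1 ✓, 199 mod 3 = 1 ✓, 199 mod 7 = 3 ✓.

x ≡ 199 (mod 231).


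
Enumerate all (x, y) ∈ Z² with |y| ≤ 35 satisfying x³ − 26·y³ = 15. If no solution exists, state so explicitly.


The equation is x³ - 26y³ = 15. For fixed y, x³ = 26·y³ + 15, so a solution requires the RHS to be a perfect cube.
Strategy: iterate y from -35 to 35, compute RHS = 26·y³ + 15, and check whether it is a (positive or negative) perfect cube.
Check small values of y:
  y = 0: RHS = 15 is not a perfect cube.
  y = 1: RHS = 41 is not a perfect cube.
  y = -1: RHS = -11 is not a perfect cube.
  y = 2: RHS = 223 is not a perfect cube.
  y = -2: RHS = -193 is not a perfect cube.
  y = 3: RHS = 717 is not a perfect cube.
  y = -3: RHS = -687 is not a perfect cube.
Continuing the search up to |y| = 35 finds no solutions either.
No (x, y) in the scanned range satisfies the equation.

No integer solutions with |y| ≤ 35.


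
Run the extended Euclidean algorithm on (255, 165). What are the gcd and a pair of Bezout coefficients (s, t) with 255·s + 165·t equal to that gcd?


Euclidean algorithm on (255, 165) — divide until remainder is 0:
  255 = 1 · 165 + 90
  165 = 1 · 90 + 75
  90 = 1 · 75 + 15
  75 = 5 · 15 + 0
gcd(255, 165) = 15.
Track Bezout coefficients alongside the remainders: start with r₀ = 255 = a·1 + b·0 (s = 1, t = 0) and r₁ = 165 = a·0 + b·1 (s = 0, t = 1); each new remainder r_{k+1} = r_{k-1} − q_k·r_k inherits s_{k+1} = s_{k-1} − q_k·s_k, t_{k+1} = t_{k-1} − q_k·t_k, so r_k = a·s_k + b·t_k at every step:
  q = 1: r = 90, s = 1 − 1·0 = 1, t = 0 − 1·1 = -1  (check: 255·1 + 165·(-1) = 90)
  q = 1: r = 75, s = 0 − 1·1 = -1, t = 1 − 1·(-1) = 2  (check: 255·(-1) + 165·2 = 75)
  q = 1: r = 15, s = 1 − 1·(-1) = 2, t = -1 − 1·2 = -3  (check: 255·2 + 165·(-3) = 15)
The row with r = 15 (the gcd) gives the Bezout coefficients s = 2, t = -3.
Result: 255 · (2) + 165 · (-3) = 15.

gcd(255, 165) = 15; s = 2, t = -3 (check: 255·2 + 165·(-3) = 15).


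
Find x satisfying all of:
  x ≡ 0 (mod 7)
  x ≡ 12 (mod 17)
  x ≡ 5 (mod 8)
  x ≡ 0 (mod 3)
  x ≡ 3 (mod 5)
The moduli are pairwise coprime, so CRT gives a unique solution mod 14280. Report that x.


Product of moduli M = 7 · 17 · 8 · 3 · 5 = 14280.
Merge one congruence at a time:
  Start: x ≡ 0 (mod 7).
  Combine with x ≡ 12 (mod 17); new modulus lcm = 119.
    Write x = 0 + 7·t and substitute into x ≡ 12 (mod 17): 7·t ≡ 12 − 0 = 12 (mod 17).
    The inverse of 7 mod 17 is 5 (since 7·5 = 35 = 2·17 + 1), so t ≡ 5·12 = 60 ≡ 9 (mod 17).
    Then x = 0 + 7·9 = 63, valid modulo lcm(7, 17) = 119: x ≡ 63 (mod 119).
  Combine with x ≡ 5 (mod 8); new modulus lcm = 952.
    Write x = 63 + 119·t and substitute into x ≡ 5 (mod 8): 119·t ≡ 5 − 63 = -58 (mod 8).
    Reduce coefficients mod 8: 7·t ≡ 6 (mod 8).
    The inverse of 7 mod 8 is 7 (since 7·7 = 49 = 6·8 + 1), so t ≡ 7·6 = 42 ≡ 2 (mod 8).
    Then x = 63 + 119·2 = 301, valid modulo lcm(119, 8) = 952: x ≡ 301 (mod 952).
  Combine with x ≡ 0 (mod 3); new modulus lcm = 2856.
    Write x = 301 + 952·t and substitute into x ≡ 0 (mod 3): 952·t ≡ 0 − 301 = -301 (mod 3).
    Reduce coefficients mod 3: 1·t ≡ 2 (mod 3).
    So t ≡ 2 (mod 3).
    Then x = 301 + 952·2 = 2205, valid modulo lcm(952, 3) = 2856: x ≡ 2205 (mod 2856).
  Combine with x ≡ 3 (mod 5); new modulus lcm = 14280.
    Write x = 2205 + 2856·t and substitute into x ≡ 3 (mod 5): 2856·t ≡ 3 − 2205 = -2202 (mod 5).
    Reduce coefficients mod 5: 1·t ≡ 3 (mod 5).
    So t ≡ 3 (mod 5).
    Then x = 2205 + 2856·3 = 10773, valid modulo lcm(2856, 5) = 14280: x ≡ 10773 (mod 14280).
Verify against each original: 10773 mod 7 = 0, 10773 mod 17 = 12, 10773 mod 8 = 5, 10773 mod 3 = 0, 10773 mod 5 = 3.

x ≡ 10773 (mod 14280).


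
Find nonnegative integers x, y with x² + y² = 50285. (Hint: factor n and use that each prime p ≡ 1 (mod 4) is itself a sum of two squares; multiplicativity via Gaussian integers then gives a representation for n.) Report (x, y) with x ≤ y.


Step 1: Factor n = 50285 = 5 · 89 · 113.
Step 2: Check the mod-4 condition on each prime factor: 5 ≡ 1 (mod 4), exponent 1; 89 ≡ 1 (mod 4), exponent 1; 113 ≡ 1 (mod 4), exponent 1.
All primes ≡ 3 (mod 4) appear to even exponent (or don't appear), so by the two-squares theorem n IS expressible as a sum of two squares.
Step 3: Build a representation. Here n = 5 · 89 · 113 is a product of primes ≡ 1 (mod 4). Each prime p ≡ 1 (mod 4) is itself a sum of two squares; find a² by testing p − a² for a perfect square:
  5: 5 − 1² = 4 = 2² ⇒ 5 = 1² + 2².
  89: 89 − 1² = 88, 89 − 2² = 85, 89 − 3² = 80, 89 − 4² = 73, 89 − 5² = 64 = 8² ⇒ 89 = 5² + 8².
  113: 113 − 1² = 112, 113 − 2² = 109, 113 − 3² = 104, 113 − 4² = 97, 113 − 5² = 88, 113 − 6² = 77, 113 − 7² = 64 = 8² ⇒ 113 = 7² + 8².
  Combine using the Brahmagupta–Fibonacci identity (a² + b²)(c² + d²) = (ac − bd)² + (ad + bc)² = (ac + bd)² + (ad − bc)²:
  5 · 89 = 445: from (1² + 2²)(5² + 8²), take (1·5 − 2·8, 1·8 + 2·5) = (5 − 16, 8 + 10) = (-11, 18); dropping signs (only squares matter) gives (11, 18); check 11² + 18² = 121 + 324 = 445 ✓.
  445 · 113 = 50285: from (11² + 18²)(7² + 8²), take (11·7 − 18·8, 11·8 + 18·7) = (77 − 144, 88 + 126) = (-67, 214); dropping signs (only squares matter) gives (67, 214); check 67² + 214² = 4489 + 45796 = 50285 ✓.
Step 4: Order so x ≤ y and verify: 67² + 214² = 4489 + 45796 = 50285 = n. ✓

n = 50285 = 67² + 214² (one valid representation with x ≤ y).


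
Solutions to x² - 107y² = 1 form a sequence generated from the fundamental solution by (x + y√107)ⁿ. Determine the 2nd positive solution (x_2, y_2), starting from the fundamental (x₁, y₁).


Step 1: Find the fundamental solution (x₁, y₁) of x² - 107y² = 1.
  Expand √107 as a continued fraction. a₀ = ⌊√107⌋ = 10; iterate m_{k+1} = d_k·a_k − m_k, d_{k+1} = (107 − m_{k+1}²)/d_k, a_{k+1} = ⌊(a₀ + m_{k+1})/d_{k+1}⌋ (starting m₀ = 0, d₀ = 1), with convergents p_k = a_k·p_{k-1} + p_{k-2}, q_k = a_k·q_{k-1} + q_{k-2} (p₋₁ = 1, q₋₁ = 0):
  k = 0: a₀ = 10; p₀/q₀ = 10/1; p₀² − 107·q₀² = 100 − 107 = -7.
  k = 1: m = 10, d = 7, a = ⌊(10 + 10)/7⌋ = 2; p/q = (2·10 + 1)/(2·1 + 0) = 21/2; p² − 107·q² = 441 − 428 = 13.
  k = 2: m = 4, d = 13, a = ⌊(10 + 4)/13⌋ = 1; p/q = (1·21 + 10)/(1·2 + 1) = 31/3; p² − 107·q² = 961 − 963 = -2.
  k = 3: m = 9, d = 2, a = ⌊(10 + 9)/2⌋ = 9; p/q = (9·31 + 21)/(9·3 + 2) = 300/29; p² − 107·q² = 90000 − 89987 = 13.
  k = 4: m = 9, d = 13, a = ⌊(10 + 9)/13⌋ = 1; p/q = (1·300 + 31)/(1·29 + 3) = 331/32; p² − 107·q² = 109561 − 109568 = -7.
  k = 5: m = 4, d = 7, a = ⌊(10 + 4)/7⌋ = 2; p/q = (2·331 + 300)/(2·32 + 29) = 962/93; p² − 107·q² = 925444 − 925443 = 1.
  The first convergent with p² − 107·q² = 1 gives the fundamental solution (x₁, y₁) = (962, 93).
Step 2: Apply the recurrence (x_{n+1}, y_{n+1}) = (x₁x_n + 107y₁y_n, x₁y_n + y₁x_n) repeatedly.
  From (x_1, y_1) = (962, 93): x_2 = 962·962 + 107·93·93 = 1850887; y_2 = 962·93 + 93·962 = 178932.
Step 3: Verify x_2² - 107·y_2² = 3425782686769 - 3425782686768 = 1 (should be 1). ✓

(x_1, y_1) = (962, 93); (x_2, y_2) = (1850887, 178932).


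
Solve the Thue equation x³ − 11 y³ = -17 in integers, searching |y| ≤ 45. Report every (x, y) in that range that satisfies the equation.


The equation is x³ - 11y³ = -17. For fixed y, x³ = 11·y³ − 17, so a solution requires the RHS to be a perfect cube.
Strategy: iterate y from -45 to 45, compute RHS = 11·y³ − 17, and check whether it is a (positive or negative) perfect cube.
Check small values of y:
  y = 0: RHS = -17 is not a perfect cube.
  y = 1: RHS = -6 is not a perfect cube.
  y = -1: RHS = -28 is not a perfect cube.
  y = 2: RHS = 71 is not a perfect cube.
  y = -2: RHS = -105 is not a perfect cube.
  y = 3: RHS = 280 is not a perfect cube.
  y = -3: RHS = -314 is not a perfect cube.
Continuing the search up to |y| = 45 finds no solutions either.
No (x, y) in the scanned range satisfies the equation.

No integer solutions with |y| ≤ 45.


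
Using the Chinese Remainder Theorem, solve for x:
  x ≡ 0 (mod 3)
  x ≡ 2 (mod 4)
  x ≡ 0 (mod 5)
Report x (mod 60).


Moduli 3, 4, 5 are pairwise coprime; by CRT there is a unique solution modulo M = 3 · 4 · 5 = 60.
Solve pairwise, accumulating the modulus:
  Start with x ≡ 0 (mod 3).
  Combine with x ≡ 2 (mod 4): since gcd(3, 4) = 1, we get a unique residue mod 12.
    Write x = 0 + 3·t and substitute into x ≡ 2 (mod 4): 3·t ≡ 2 − 0 = 2 (mod 4).
    The inverse of 3 mod 4 is 3 (since 3·3 = 9 = 2·4 + 1), so t ≡ 3·2 = 6 ≡ 2 (mod 4).
    Then x = 0 + 3·2 = 6, valid modulo lcm(3, 4) = 12: x ≡ 6 (mod 12).
  Combine with x ≡ 0 (mod 5): since gcd(12, 5) = 1, we get a unique residue mod 60.
    Write x = 6 + 12·t and substitute into x ≡ 0 (mod 5): 12·t ≡ 0 − 6 = -6 (mod 5).
    Reduce coefficients mod 5: 2·t ≡ 4 (mod 5).
    The inverse of 2 mod 5 is 3 (since 2·3 = 6 = 1·5 + 1), so t ≡ 3·4 = 12 ≡ 2 (mod 5).
    Then x = 6 + 12·2 = 30, valid modulo lcm(12, 5) = 60: x ≡ 30 (mod 60).
Verify: 30 mod 3 = 0 ✓, 30 mod 4 = 2 ✓, 30 mod 5 = 0 ✓.

x ≡ 30 (mod 60).


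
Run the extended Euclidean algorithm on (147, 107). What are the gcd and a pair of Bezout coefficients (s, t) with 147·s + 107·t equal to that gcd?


Euclidean algorithm on (147, 107) — divide until remainder is 0:
  147 = 1 · 107 + 40
  107 = 2 · 40 + 27
  40 = 1 · 27 + 13
  27 = 2 · 13 + 1
  13 = 13 · 1 + 0
gcd(147, 107) = 1.
Track Bezout coefficients alongside the remainders: start with r₀ = 147 = a·1 + b·0 (s = 1, t = 0) and r₁ = 107 = a·0 + b·1 (s = 0, t = 1); each new remainder r_{k+1} = r_{k-1} − q_k·r_k inherits s_{k+1} = s_{k-1} − q_k·s_k, t_{k+1} = t_{k-1} − q_k·t_k, so r_k = a·s_k + b·t_k at every step:
  q = 1: r = 40, s = 1 − 1·0 = 1, t = 0 − 1·1 = -1  (check: 147·1 + 107·(-1) = 40)
  q = 2: r = 27, s = 0 − 2·1 = -2, t = 1 − 2·(-1) = 3  (check: 147·(-2) + 107·3 = 27)
  q = 1: r = 13, s = 1 − 1·(-2) = 3, t = -1 − 1·3 = -4  (check: 147·3 + 107·(-4) = 13)
  q = 2: r = 1, s = -2 − 2·3 = -8, t = 3 − 2·(-4) = 11  (check: 147·(-8) + 107·11 = 1)
The row with r = 1 (the gcd) gives the Bezout coefficients s = -8, t = 11.
Result: 147 · (-8) + 107 · (11) = 1.

gcd(147, 107) = 1; s = -8, t = 11 (check: 147·(-8) + 107·11 = 1).


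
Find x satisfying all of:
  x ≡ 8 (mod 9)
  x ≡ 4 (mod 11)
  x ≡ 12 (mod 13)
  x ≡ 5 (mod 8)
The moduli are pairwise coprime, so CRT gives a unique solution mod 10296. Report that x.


Product of moduli M = 9 · 11 · 13 · 8 = 10296.
Merge one congruence at a time:
  Start: x ≡ 8 (mod 9).
  Combine with x ≡ 4 (mod 11); new modulus lcm = 99.
    Write x = 8 + 9·t and substitute into x ≡ 4 (mod 11): 9·t ≡ 4 − 8 = -4 (mod 11).
    Reduce coefficients mod 11: 9·t ≡ 7 (mod 11).
    The inverse of 9 mod 11 is 5 (since 9·5 = 45 = 4·11 + 1), so t ≡ 5·7 = 35 ≡ 2 (mod 11).
    Then x = 8 + 9·2 = 26, valid modulo lcm(9, 11) = 99: x ≡ 26 (mod 99).
  Combine with x ≡ 12 (mod 13); new modulus lcm = 1287.
    Write x = 26 + 99·t and substitute into x ≡ 12 (mod 13): 99·t ≡ 12 − 26 = -14 (mod 13).
    Reduce coefficients mod 13: 8·t ≡ 12 (mod 13).
    The inverse of 8 mod 13 is 5 (since 8·5 = 40 = 3·13 + 1), so t ≡ 5·12 = 60 ≡ 8 (mod 13).
    Then x = 26 + 99·8 = 818, valid modulo lcm(99, 13) = 1287: x ≡ 818 (mod 1287).
  Combine with x ≡ 5 (mod 8); new modulus lcm = 10296.
    Write x = 818 + 1287·t and substitute into x ≡ 5 (mod 8): 1287·t ≡ 5 − 818 = -813 (mod 8).
    Reduce coefficients mod 8: 7·t ≡ 3 (mod 8).
    The inverse of 7 mod 8 is 7 (since 7·7 = 49 = 6·8 + 1), so t ≡ 7·3 = 21 ≡ 5 (mod 8).
    Then x = 818 + 1287·5 = 7253, valid modulo lcm(1287, 8) = 10296: x ≡ 7253 (mod 10296).
Verify against each original: 7253 mod 9 = 8, 7253 mod 11 = 4, 7253 mod 13 = 12, 7253 mod 8 = 5.

x ≡ 7253 (mod 10296).


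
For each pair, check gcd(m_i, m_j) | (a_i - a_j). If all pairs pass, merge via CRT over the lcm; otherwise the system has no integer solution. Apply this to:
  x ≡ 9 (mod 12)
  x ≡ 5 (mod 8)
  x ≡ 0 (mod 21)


Moduli 12, 8, 21 are not pairwise coprime, so CRT works modulo lcm(m_i) when all pairwise compatibility conditions hold.
Pairwise compatibility: gcd(m_i, m_j) must divide a_i - a_j for every pair.
Merge one congruence at a time:
  Start: x ≡ 9 (mod 12).
  Combine with x ≡ 5 (mod 8): gcd(12, 8) = 4; 5 - 9 = -4, which IS divisible by 4, so compatible.
    Write x = 9 + 12·t and substitute into x ≡ 5 (mod 8): 12·t ≡ 5 − 9 = -4 (mod 8).
    Divide the congruence (and modulus) by g = 4: 3·t ≡ -1 (mod 2).
    Reduce coefficients mod 2: 1·t ≡ 1 (mod 2).
    So t ≡ 1 (mod 2).
    Then x = 9 + 12·1 = 21, valid modulo lcm(12, 8) = 24: x ≡ 21 (mod 24).
  Combine with x ≡ 0 (mod 21): gcd(24, 21) = 3; 0 - 21 = -21, which IS divisible by 3, so compatible.
    Write x = 21 + 24·t and substitute into x ≡ 0 (mod 21): 24·t ≡ 0 − 21 = -21 (mod 21).
    Divide the congruence (and modulus) by g = 3: 8·t ≡ -7 (mod 7).
    Reduce coefficients mod 7: 1·t ≡ 0 (mod 7).
    So t ≡ 0 (mod 7).
    Then x = 21 + 24·0 = 21, valid modulo lcm(24, 21) = 168: x ≡ 21 (mod 168).
Verify: 21 mod 12 = 9, 21 mod 8 = 5, 21 mod 21 = 0.

x ≡ 21 (mod 168).


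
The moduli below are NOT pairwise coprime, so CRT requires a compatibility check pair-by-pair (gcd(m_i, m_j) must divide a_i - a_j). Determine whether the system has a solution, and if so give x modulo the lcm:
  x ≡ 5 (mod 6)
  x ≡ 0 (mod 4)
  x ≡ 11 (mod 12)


Moduli 6, 4, 12 are not pairwise coprime, so CRT works modulo lcm(m_i) when all pairwise compatibility conditions hold.
Pairwise compatibility: gcd(m_i, m_j) must divide a_i - a_j for every pair.
Merge one congruence at a time:
  Start: x ≡ 5 (mod 6).
  Combine with x ≡ 0 (mod 4): gcd(6, 4) = 2, and 0 - 5 = -5 is NOT divisible by 2.
    ⇒ system is inconsistent (no integer solution).

No solution (the system is inconsistent).


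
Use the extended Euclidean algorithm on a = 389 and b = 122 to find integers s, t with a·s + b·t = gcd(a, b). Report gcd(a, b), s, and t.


Euclidean algorithm on (389, 122) — divide until remainder is 0:
  389 = 3 · 122 + 23
  122 = 5 · 23 + 7
  23 = 3 · 7 + 2
  7 = 3 · 2 + 1
  2 = 2 · 1 + 0
gcd(389, 122) = 1.
Track Bezout coefficients alongside the remainders: start with r₀ = 389 = a·1 + b·0 (s = 1, t = 0) and r₁ = 122 = a·0 + b·1 (s = 0, t = 1); each new remainder r_{k+1} = r_{k-1} − q_k·r_k inherits s_{k+1} = s_{k-1} − q_k·s_k, t_{k+1} = t_{k-1} − q_k·t_k, so r_k = a·s_k + b·t_k at every step:
  q = 3: r = 23, s = 1 − 3·0 = 1, t = 0 − 3·1 = -3  (check: 389·1 + 122·(-3) = 23)
  q = 5: r = 7, s = 0 − 5·1 = -5, t = 1 − 5·(-3) = 16  (check: 389·(-5) + 122·16 = 7)
  q = 3: r = 2, s = 1 − 3·(-5) = 16, t = -3 − 3·16 = -51  (check: 389·16 + 122·(-51) = 2)
  q = 3: r = 1, s = -5 − 3·16 = -53, t = 16 − 3·(-51) = 169  (check: 389·(-53) + 122·169 = 1)
The row with r = 1 (the gcd) gives the Bezout coefficients s = -53, t = 169.
Result: 389 · (-53) + 122 · (169) = 1.

gcd(389, 122) = 1; s = -53, t = 169 (check: 389·(-53) + 122·169 = 1).


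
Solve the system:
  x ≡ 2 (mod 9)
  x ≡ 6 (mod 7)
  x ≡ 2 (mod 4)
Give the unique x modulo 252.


Moduli 9, 7, 4 are pairwise coprime; by CRT there is a unique solution modulo M = 9 · 7 · 4 = 252.
Solve pairwise, accumulating the modulus:
  Start with x ≡ 2 (mod 9).
  Combine with x ≡ 6 (mod 7): since gcd(9, 7) = 1, we get a unique residue mod 63.
    Write x = 2 + 9·t and substitute into x ≡ 6 (mod 7): 9·t ≡ 6 − 2 = 4 (mod 7).
    Reduce coefficients mod 7: 2·t ≡ 4 (mod 7).
    The inverse of 2 mod 7 is 4 (since 2·4 = 8 = 1·7 + 1), so t ≡ 4·4 = 16 ≡ 2 (mod 7).
    Then x = 2 + 9·2 = 20, valid modulo lcm(9, 7) = 63: x ≡ 20 (mod 63).
  Combine with x ≡ 2 (mod 4): since gcd(63, 4) = 1, we get a unique residue mod 252.
    Write x = 20 + 63·t and substitute into x ≡ 2 (mod 4): 63·t ≡ 2 − 20 = -18 (mod 4).
    Reduce coefficients mod 4: 3·t ≡ 2 (mod 4).
    The inverse of 3 mod 4 is 3 (since 3·3 = 9 = 2·4 + 1), so t ≡ 3·2 = 6 ≡ 2 (mod 4).
    Then x = 20 + 63·2 = 146, valid modulo lcm(63, 4) = 252: x ≡ 146 (mod 252).
Verify: 146 mod 9 = 2 ✓, 146 mod 7 = 6 ✓, 146 mod 4 = 2 ✓.

x ≡ 146 (mod 252).


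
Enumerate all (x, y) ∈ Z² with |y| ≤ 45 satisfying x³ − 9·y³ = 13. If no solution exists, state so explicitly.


The equation is x³ - 9y³ = 13. For fixed y, x³ = 9·y³ + 13, so a solution requires the RHS to be a perfect cube.
Strategy: iterate y from -45 to 45, compute RHS = 9·y³ + 13, and check whether it is a (positive or negative) perfect cube.
Check small values of y:
  y = 0: RHS = 13 is not a perfect cube.
  y = 1: RHS = 22 is not a perfect cube.
  y = -1: RHS = 4 is not a perfect cube.
  y = 2: RHS = 85 is not a perfect cube.
  y = -2: RHS = -59 is not a perfect cube.
  y = 3: RHS = 256 is not a perfect cube.
  y = -3: RHS = -230 is not a perfect cube.
Continuing the search up to |y| = 45 finds no solutions either.
No (x, y) in the scanned range satisfies the equation.

No integer solutions with |y| ≤ 45.


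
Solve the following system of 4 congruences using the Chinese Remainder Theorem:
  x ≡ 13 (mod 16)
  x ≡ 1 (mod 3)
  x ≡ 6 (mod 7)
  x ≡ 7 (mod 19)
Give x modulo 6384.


Product of moduli M = 16 · 3 · 7 · 19 = 6384.
Merge one congruence at a time:
  Start: x ≡ 13 (mod 16).
  Combine with x ≡ 1 (mod 3); new modulus lcm = 48.
    Write x = 13 + 16·t and substitute into x ≡ 1 (mod 3): 16·t ≡ 1 − 13 = -12 (mod 3).
    Reduce coefficients mod 3: 1·t ≡ 0 (mod 3).
    So t ≡ 0 (mod 3).
    Then x = 13 + 16·0 = 13, valid modulo lcm(16, 3) = 48: x ≡ 13 (mod 48).
  Combine with x ≡ 6 (mod 7); new modulus lcm = 336.
    Write x = 13 + 48·t and substitute into x ≡ 6 (mod 7): 48·t ≡ 6 − 13 = -7 (mod 7).
    Reduce coefficients mod 7: 6·t ≡ 0 (mod 7).
    The inverse of 6 mod 7 is 6 (since 6·6 = 36 = 5·7 + 1), so t ≡ 6·0 = 0 ≡ 0 (mod 7).
    Then x = 13 + 48·0 = 13, valid modulo lcm(48, 7) = 336: x ≡ 13 (mod 336).
  Combine with x ≡ 7 (mod 19); new modulus lcm = 6384.
    Write x = 13 + 336·t and substitute into x ≡ 7 (mod 19): 336·t ≡ 7 − 13 = -6 (mod 19).
    Reduce coefficients mod 19: 13·t ≡ 13 (mod 19).
    The inverse of 13 mod 19 is 3 (since 13·3 = 39 = 2·19 + 1), so t ≡ 3·13 = 39 ≡ 1 (mod 19).
    Then x = 13 + 336·1 = 349, valid modulo lcm(336, 19) = 6384: x ≡ 349 (mod 6384).
Verify against each original: 349 mod 16 = 13, 349 mod 3 = 1, 349 mod 7 = 6, 349 mod 19 = 7.

x ≡ 349 (mod 6384).


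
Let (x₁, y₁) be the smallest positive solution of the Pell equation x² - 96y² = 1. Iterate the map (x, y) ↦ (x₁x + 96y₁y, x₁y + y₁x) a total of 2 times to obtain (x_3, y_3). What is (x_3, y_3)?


Step 1: Find the fundamental solution (x₁, y₁) of x² - 96y² = 1.
  Expand √96 as a continued fraction. a₀ = ⌊√96⌋ = 9; iterate m_{k+1} = d_k·a_k − m_k, d_{k+1} = (96 − m_{k+1}²)/d_k, a_{k+1} = ⌊(a₀ + m_{k+1})/d_{k+1}⌋ (starting m₀ = 0, d₀ = 1), with convergents p_k = a_k·p_{k-1} + p_{k-2}, q_k = a_k·q_{k-1} + q_{k-2} (p₋₁ = 1, q₋₁ = 0):
  k = 0: a₀ = 9; p₀/q₀ = 9/1; p₀² − 96·q₀² = 81 − 96 = -15.
  k = 1: m = 9, d = 15, a = ⌊(9 + 9)/15⌋ = 1; p/q = (1·9 + 1)/(1·1 + 0) = 10/1; p² − 96·q² = 100 − 96 = 4.
  k = 2: m = 6, d = 4, a = ⌊(9 + 6)/4⌋ = 3; p/q = (3·10 + 9)/(3·1 + 1) = 39/4; p² − 96·q² = 1521 − 1536 = -15.
  k = 3: m = 6, d = 15, a = ⌊(9 + 6)/15⌋ = 1; p/q = (1·39 + 10)/(1·4 + 1) = 49/5; p² − 96·q² = 2401 − 2400 = 1.
  The first convergent with p² − 96·q² = 1 gives the fundamental solution (x₁, y₁) = (49, 5).
Step 2: Apply the recurrence (x_{n+1}, y_{n+1}) = (x₁x_n + 96y₁y_n, x₁y_n + y₁x_n) repeatedly.
  From (x_1, y_1) = (49, 5): x_2 = 49·49 + 96·5·5 = 4801; y_2 = 49·5 + 5·49 = 490.
  From (x_2, y_2) = (4801, 490): x_3 = 49·4801 + 96·5·490 = 470449; y_3 = 49·490 + 5·4801 = 48015.
Step 3: Verify x_3² - 96·y_3² = 221322261601 - 221322261600 = 1 (should be 1). ✓

(x_1, y_1) = (49, 5); (x_3, y_3) = (470449, 48015).


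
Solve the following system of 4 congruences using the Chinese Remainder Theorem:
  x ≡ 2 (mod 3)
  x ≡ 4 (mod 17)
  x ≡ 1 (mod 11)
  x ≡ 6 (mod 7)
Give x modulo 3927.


Product of moduli M = 3 · 17 · 11 · 7 = 3927.
Merge one congruence at a time:
  Start: x ≡ 2 (mod 3).
  Combine with x ≡ 4 (mod 17); new modulus lcm = 51.
    Write x = 2 + 3·t and substitute into x ≡ 4 (mod 17): 3·t ≡ 4 − 2 = 2 (mod 17).
    The inverse of 3 mod 17 is 6 (since 3·6 = 18 = 1·17 + 1), so t ≡ 6·2 = 12 ≡ 12 (mod 17).
    Then x = 2 + 3·12 = 38, valid modulo lcm(3, 17) = 51: x ≡ 38 (mod 51).
  Combine with x ≡ 1 (mod 11); new modulus lcm = 561.
    Write x = 38 + 51·t and substitute into x ≡ 1 (mod 11): 51·t ≡ 1 − 38 = -37 (mod 11).
    Reduce coefficients mod 11: 7·t ≡ 7 (mod 11).
    The inverse of 7 mod 11 is 8 (since 7·8 = 56 = 5·11 + 1), so t ≡ 8·7 = 56 ≡ 1 (mod 11).
    Then x = 38 + 51·1 = 89, valid modulo lcm(51, 11) = 561: x ≡ 89 (mod 561).
  Combine with x ≡ 6 (mod 7); new modulus lcm = 3927.
    Write x = 89 + 561·t and substitute into x ≡ 6 (mod 7): 561·t ≡ 6 − 89 = -83 (mod 7).
    Reduce coefficients mod 7: 1·t ≡ 1 (mod 7).
    So t ≡ 1 (mod 7).
    Then x = 89 + 561·1 = 650, valid modulo lcm(561, 7) = 3927: x ≡ 650 (mod 3927).
Verify against each original: 650 mod 3 = 2, 650 mod 17 = 4, 650 mod 11 = 1, 650 mod 7 = 6.

x ≡ 650 (mod 3927).


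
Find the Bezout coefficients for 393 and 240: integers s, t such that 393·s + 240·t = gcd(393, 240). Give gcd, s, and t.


Euclidean algorithm on (393, 240) — divide until remainder is 0:
  393 = 1 · 240 + 153
  240 = 1 · 153 + 87
  153 = 1 · 87 + 66
  87 = 1 · 66 + 21
  66 = 3 · 21 + 3
  21 = 7 · 3 + 0
gcd(393, 240) = 3.
Track Bezout coefficients alongside the remainders: start with r₀ = 393 = a·1 + b·0 (s = 1, t = 0) and r₁ = 240 = a·0 + b·1 (s = 0, t = 1); each new remainder r_{k+1} = r_{k-1} − q_k·r_k inherits s_{k+1} = s_{k-1} − q_k·s_k, t_{k+1} = t_{k-1} − q_k·t_k, so r_k = a·s_k + b·t_k at every step:
  q = 1: r = 153, s = 1 − 1·0 = 1, t = 0 − 1·1 = -1  (check: 393·1 + 240·(-1) = 153)
  q = 1: r = 87, s = 0 − 1·1 = -1, t = 1 − 1·(-1) = 2  (check: 393·(-1) + 240·2 = 87)
  q = 1: r = 66, s = 1 − 1·(-1) = 2, t = -1 − 1·2 = -3  (check: 393·2 + 240·(-3) = 66)
  q = 1: r = 21, s = -1 − 1·2 = -3, t = 2 − 1·(-3) = 5  (check: 393·(-3) + 240·5 = 21)
  q = 3: r = 3, s = 2 − 3·(-3) = 11, t = -3 − 3·5 = -18  (check: 393·11 + 240·(-18) = 3)
The row with r = 3 (the gcd) gives the Bezout coefficients s = 11, t = -18.
Result: 393 · (11) + 240 · (-18) = 3.

gcd(393, 240) = 3; s = 11, t = -18 (check: 393·11 + 240·(-18) = 3).


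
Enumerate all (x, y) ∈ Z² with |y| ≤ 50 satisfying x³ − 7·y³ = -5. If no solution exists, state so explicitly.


The equation is x³ - 7y³ = -5. For fixed y, x³ = 7·y³ − 5, so a solution requires the RHS to be a perfect cube.
Strategy: iterate y from -50 to 50, compute RHS = 7·y³ − 5, and check whether it is a (positive or negative) perfect cube.
Check small values of y:
  y = 0: RHS = -5 is not a perfect cube.
  y = 1: RHS = 2 is not a perfect cube.
  y = -1: RHS = -12 is not a perfect cube.
  y = 2: RHS = 51 is not a perfect cube.
  y = -2: RHS = -61 is not a perfect cube.
  y = 3: RHS = 184 is not a perfect cube.
  y = -3: RHS = -194 is not a perfect cube.
Continuing the search up to |y| = 50 finds no solutions either.
No (x, y) in the scanned range satisfies the equation.

No integer solutions with |y| ≤ 50.


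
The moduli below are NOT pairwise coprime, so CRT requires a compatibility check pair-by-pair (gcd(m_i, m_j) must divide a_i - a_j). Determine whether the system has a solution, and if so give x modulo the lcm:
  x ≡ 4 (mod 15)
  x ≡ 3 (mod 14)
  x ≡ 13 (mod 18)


Moduli 15, 14, 18 are not pairwise coprime, so CRT works modulo lcm(m_i) when all pairwise compatibility conditions hold.
Pairwise compatibility: gcd(m_i, m_j) must divide a_i - a_j for every pair.
Merge one congruence at a time:
  Start: x ≡ 4 (mod 15).
  Combine with x ≡ 3 (mod 14): gcd(15, 14) = 1; 3 - 4 = -1, which IS divisible by 1, so compatible.
    Write x = 4 + 15·t and substitute into x ≡ 3 (mod 14): 15·t ≡ 3 − 4 = -1 (mod 14).
    Reduce coefficients mod 14: 1·t ≡ 13 (mod 14).
    So t ≡ 13 (mod 14).
    Then x = 4 + 15·13 = 199, valid modulo lcm(15, 14) = 210: x ≡ 199 (mod 210).
  Combine with x ≡ 13 (mod 18): gcd(210, 18) = 6; 13 - 199 = -186, which IS divisible by 6, so compatible.
    Write x = 199 + 210·t and substitute into x ≡ 13 (mod 18): 210·t ≡ 13 − 199 = -186 (mod 18).
    Divide the congruence (and modulus) by g = 6: 35·t ≡ -31 (mod 3).
    Reduce coefficients mod 3: 2·t ≡ 2 (mod 3).
    The inverse of 2 mod 3 is 2 (since 2·2 = 4 = 1·3 + 1), so t ≡ 2·2 = 4 ≡ 1 (mod 3).
    Then x = 199 + 210·1 = 409, valid modulo lcm(210, 18) = 630: x ≡ 409 (mod 630).
Verify: 409 mod 15 = 4, 409 mod 14 = 3, 409 mod 18 = 13.

x ≡ 409 (mod 630).


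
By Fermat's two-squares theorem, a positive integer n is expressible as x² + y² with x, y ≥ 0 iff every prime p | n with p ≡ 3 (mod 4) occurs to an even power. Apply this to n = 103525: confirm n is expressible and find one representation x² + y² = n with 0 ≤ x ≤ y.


Step 1: Factor n = 103525 = 5^2 · 41 · 101.
Step 2: Check the mod-4 condition on each prime factor: 5 ≡ 1 (mod 4), exponent 2; 41 ≡ 1 (mod 4), exponent 1; 101 ≡ 1 (mod 4), exponent 1.
All primes ≡ 3 (mod 4) appear to even exponent (or don't appear), so by the two-squares theorem n IS expressible as a sum of two squares.
Step 3: Build a representation. Group n = k² · m with k = 5 and m = 41 · 101 = 4141 (a product of primes ≡ 1 (mod 4)); a representation of m scales to one of n via (k·x)² + (k·y)² = k²(x² + y²). Each prime p ≡ 1 (mod 4) is itself a sum of two squares; find a² by testing p − a² for a perfect square:
  41: 41 − 1² = 40, 41 − 2² = 37, 41 − 3² = 32, 41 − 4² = 25 = 5² ⇒ 41 = 4² + 5².
  101: 101 − 1² = 100 = 10² ⇒ 101 = 1² + 10².
  Combine using the Brahmagupta–Fibonacci identity (a² + b²)(c² + d²) = (ac − bd)² + (ad + bc)² = (ac + bd)² + (ad − bc)²:
  41 · 101 = 4141: from (4² + 5²)(1² + 10²), take (4·1 − 5·10, 4·10 + 5·1) = (4 − 50, 40 + 5) = (-46, 45); dropping signs (only squares matter) gives (46, 45); check 46² + 45² = 2116 + 2025 = 4141 ✓.
  Scale by k = 5: (5·46, 5·45) = (230, 225).
Step 4: Order so x ≤ y and verify: 225² + 230² = 50625 + 52900 = 103525 = n. ✓

n = 103525 = 225² + 230² (one valid representation with x ≤ y).


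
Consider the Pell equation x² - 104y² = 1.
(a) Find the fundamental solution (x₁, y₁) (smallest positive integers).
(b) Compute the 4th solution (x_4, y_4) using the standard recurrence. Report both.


Step 1: Find the fundamental solution (x₁, y₁) of x² - 104y² = 1.
  Expand √104 as a continued fraction. a₀ = ⌊√104⌋ = 10; iterate m_{k+1} = d_k·a_k − m_k, d_{k+1} = (104 − m_{k+1}²)/d_k, a_{k+1} = ⌊(a₀ + m_{k+1})/d_{k+1}⌋ (starting m₀ = 0, d₀ = 1), with convergents p_k = a_k·p_{k-1} + p_{k-2}, q_k = a_k·q_{k-1} + q_{k-2} (p₋₁ = 1, q₋₁ = 0):
  k = 0: a₀ = 10; p₀/q₀ = 10/1; p₀² − 104·q₀² = 100 − 104 = -4.
  k = 1: m = 10, d = 4, a = ⌊(10 + 10)/4⌋ = 5; p/q = (5·10 + 1)/(5·1 + 0) = 51/5; p² − 104·q² = 2601 − 2600 = 1.
  The first convergent with p² − 104·q² = 1 gives the fundamental solution (x₁, y₁) = (51, 5).
Step 2: Apply the recurrence (x_{n+1}, y_{n+1}) = (x₁x_n + 104y₁y_n, x₁y_n + y₁x_n) repeatedly.
  From (x_1, y_1) = (51, 5): x_2 = 51·51 + 104·5·5 = 5201; y_2 = 51·5 + 5·51 = 510.
  From (x_2, y_2) = (5201, 510): x_3 = 51·5201 + 104·5·510 = 530451; y_3 = 51·510 + 5·5201 = 52015.
  From (x_3, y_3) = (530451, 52015): x_4 = 51·530451 + 104·5·52015 = 54100801; y_4 = 51·52015 + 5·530451 = 5305020.
Step 3: Verify x_4² - 104·y_4² = 2926896668841601 - 2926896668841600 = 1 (should be 1). ✓

(x_1, y_1) = (51, 5); (x_4, y_4) = (54100801, 5305020).


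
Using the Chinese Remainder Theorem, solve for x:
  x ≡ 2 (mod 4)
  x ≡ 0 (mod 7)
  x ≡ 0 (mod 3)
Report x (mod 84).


Moduli 4, 7, 3 are pairwise coprime; by CRT there is a unique solution modulo M = 4 · 7 · 3 = 84.
Solve pairwise, accumulating the modulus:
  Start with x ≡ 2 (mod 4).
  Combine with x ≡ 0 (mod 7): since gcd(4, 7) = 1, we get a unique residue mod 28.
    Write x = 2 + 4·t and substitute into x ≡ 0 (mod 7): 4·t ≡ 0 − 2 = -2 (mod 7).
    Reduce coefficients mod 7: 4·t ≡ 5 (mod 7).
    The inverse of 4 mod 7 is 2 (since 4·2 = 8 = 1·7 + 1), so t ≡ 2·5 = 10 ≡ 3 (mod 7).
    Then x = 2 + 4·3 = 14, valid modulo lcm(4, 7) = 28: x ≡ 14 (mod 28).
  Combine with x ≡ 0 (mod 3): since gcd(28, 3) = 1, we get a unique residue mod 84.
    Write x = 14 + 28·t and substitute into x ≡ 0 (mod 3): 28·t ≡ 0 − 14 = -14 (mod 3).
    Reduce coefficients mod 3: 1·t ≡ 1 (mod 3).
    So t ≡ 1 (mod 3).
    Then x = 14 + 28·1 = 42, valid modulo lcm(28, 3) = 84: x ≡ 42 (mod 84).
Verify: 42 mod 4 = 2 ✓, 42 mod 7 = 0 ✓, 42 mod 3 = 0 ✓.

x ≡ 42 (mod 84).


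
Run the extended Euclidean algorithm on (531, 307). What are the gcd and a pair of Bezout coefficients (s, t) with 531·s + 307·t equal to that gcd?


Euclidean algorithm on (531, 307) — divide until remainder is 0:
  531 = 1 · 307 + 224
  307 = 1 · 224 + 83
  224 = 2 · 83 + 58
  83 = 1 · 58 + 25
  58 = 2 · 25 + 8
  25 = 3 · 8 + 1
  8 = 8 · 1 + 0
gcd(531, 307) = 1.
Track Bezout coefficients alongside the remainders: start with r₀ = 531 = a·1 + b·0 (s = 1, t = 0) and r₁ = 307 = a·0 + b·1 (s = 0, t = 1); each new remainder r_{k+1} = r_{k-1} − q_k·r_k inherits s_{k+1} = s_{k-1} − q_k·s_k, t_{k+1} = t_{k-1} − q_k·t_k, so r_k = a·s_k + b·t_k at every step:
  q = 1: r = 224, s = 1 − 1·0 = 1, t = 0 − 1·1 = -1  (check: 531·1 + 307·(-1) = 224)
  q = 1: r = 83, s = 0 − 1·1 = -1, t = 1 − 1·(-1) = 2  (check: 531·(-1) + 307·2 = 83)
  q = 2: r = 58, s = 1 − 2·(-1) = 3, t = -1 − 2·2 = -5  (check: 531·3 + 307·(-5) = 58)
  q = 1: r = 25, s = -1 − 1·3 = -4, t = 2 − 1·(-5) = 7  (check: 531·(-4) + 307·7 = 25)
  q = 2: r = 8, s = 3 − 2·(-4) = 11, t = -5 − 2·7 = -19  (check: 531·11 + 307·(-19) = 8)
  q = 3: r = 1, s = -4 − 3·11 = -37, t = 7 − 3·(-19) = 64  (check: 531·(-37) + 307·64 = 1)
The row with r = 1 (the gcd) gives the Bezout coefficients s = -37, t = 64.
Result: 531 · (-37) + 307 · (64) = 1.

gcd(531, 307) = 1; s = -37, t = 64 (check: 531·(-37) + 307·64 = 1).


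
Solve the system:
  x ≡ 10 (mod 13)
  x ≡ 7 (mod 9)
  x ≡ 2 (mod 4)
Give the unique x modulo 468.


Moduli 13, 9, 4 are pairwise coprime; by CRT there is a unique solution modulo M = 13 · 9 · 4 = 468.
Solve pairwise, accumulating the modulus:
  Start with x ≡ 10 (mod 13).
  Combine with x ≡ 7 (mod 9): since gcd(13, 9) = 1, we get a unique residue mod 117.
    Write x = 10 + 13·t and substitute into x ≡ 7 (mod 9): 13·t ≡ 7 − 10 = -3 (mod 9).
    Reduce coefficients mod 9: 4·t ≡ 6 (mod 9).
    The inverse of 4 mod 9 is 7 (since 4·7 = 28 = 3·9 + 1), so t ≡ 7·6 = 42 ≡ 6 (mod 9).
    Then x = 10 + 13·6 = 88, valid modulo lcm(13, 9) = 117: x ≡ 88 (mod 117).
  Combine with x ≡ 2 (mod 4): since gcd(117, 4) = 1, we get a unique residue mod 468.
    Write x = 88 + 117·t and substitute into x ≡ 2 (mod 4): 117·t ≡ 2 − 88 = -86 (mod 4).
    Reduce coefficients mod 4: 1·t ≡ 2 (mod 4).
    So t ≡ 2 (mod 4).
    Then x = 88 + 117·2 = 322, valid modulo lcm(117, 4) = 468: x ≡ 322 (mod 468).
Verify: 322 mod 13 = 10 ✓, 322 mod 9 = 7 ✓, 322 mod 4 = 2 ✓.

x ≡ 322 (mod 468).


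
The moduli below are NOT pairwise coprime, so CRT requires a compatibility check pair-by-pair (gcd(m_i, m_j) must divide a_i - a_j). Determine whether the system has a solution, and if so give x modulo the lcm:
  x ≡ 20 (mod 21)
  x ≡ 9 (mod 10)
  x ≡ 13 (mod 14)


Moduli 21, 10, 14 are not pairwise coprime, so CRT works modulo lcm(m_i) when all pairwise compatibility conditions hold.
Pairwise compatibility: gcd(m_i, m_j) must divide a_i - a_j for every pair.
Merge one congruence at a time:
  Start: x ≡ 20 (mod 21).
  Combine with x ≡ 9 (mod 10): gcd(21, 10) = 1; 9 - 20 = -11, which IS divisible by 1, so compatible.
    Write x = 20 + 21·t and substitute into x ≡ 9 (mod 10): 21·t ≡ 9 − 20 = -11 (mod 10).
    Reduce coefficients mod 10: 1·t ≡ 9 (mod 10).
    So t ≡ 9 (mod 10).
    Then x = 20 + 21·9 = 209, valid modulo lcm(21, 10) = 210: x ≡ 209 (mod 210).
  Combine with x ≡ 13 (mod 14): gcd(210, 14) = 14; 13 - 209 = -196, which IS divisible by 14, so compatible.
    Write x = 209 + 210·t and substitute into x ≡ 13 (mod 14): 210·t ≡ 13 − 209 = -196 (mod 14).
    Divide the congruence (and modulus) by g = 14: 15·t ≡ -14 (mod 1).
    Modulo 1 every t works; take t = 0.
    Then x = 209 + 210·0 = 209, valid modulo lcm(210, 14) = 210: x ≡ 209 (mod 210).
Verify: 209 mod 21 = 20, 209 mod 10 = 9, 209 mod 14 = 13.

x ≡ 209 (mod 210).
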